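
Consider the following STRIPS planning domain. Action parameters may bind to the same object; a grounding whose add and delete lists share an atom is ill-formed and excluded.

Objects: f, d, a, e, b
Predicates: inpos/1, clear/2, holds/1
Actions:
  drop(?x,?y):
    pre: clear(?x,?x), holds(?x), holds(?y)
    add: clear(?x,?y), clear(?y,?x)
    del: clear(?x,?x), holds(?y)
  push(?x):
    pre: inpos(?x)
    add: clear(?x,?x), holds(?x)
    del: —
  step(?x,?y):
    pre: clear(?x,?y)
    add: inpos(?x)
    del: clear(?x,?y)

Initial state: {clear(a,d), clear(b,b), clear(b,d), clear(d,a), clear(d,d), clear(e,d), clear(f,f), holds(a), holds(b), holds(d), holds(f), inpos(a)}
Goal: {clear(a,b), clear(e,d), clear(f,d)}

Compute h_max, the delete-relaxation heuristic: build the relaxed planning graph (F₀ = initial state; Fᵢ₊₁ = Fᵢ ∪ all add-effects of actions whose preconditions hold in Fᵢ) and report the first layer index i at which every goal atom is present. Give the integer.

F0 = init (12 atoms)
F1 = F0 ∪ {clear(a,a), clear(a,b), clear(a,f), clear(b,a), clear(b,f), clear(d,b), clear(d,f), clear(f,a), clear(f,b), clear(f,d), inpos(b), inpos(d), inpos(e), inpos(f)}  (26 atoms)
goal ⊆ F1  ⇒  h_max = 1

1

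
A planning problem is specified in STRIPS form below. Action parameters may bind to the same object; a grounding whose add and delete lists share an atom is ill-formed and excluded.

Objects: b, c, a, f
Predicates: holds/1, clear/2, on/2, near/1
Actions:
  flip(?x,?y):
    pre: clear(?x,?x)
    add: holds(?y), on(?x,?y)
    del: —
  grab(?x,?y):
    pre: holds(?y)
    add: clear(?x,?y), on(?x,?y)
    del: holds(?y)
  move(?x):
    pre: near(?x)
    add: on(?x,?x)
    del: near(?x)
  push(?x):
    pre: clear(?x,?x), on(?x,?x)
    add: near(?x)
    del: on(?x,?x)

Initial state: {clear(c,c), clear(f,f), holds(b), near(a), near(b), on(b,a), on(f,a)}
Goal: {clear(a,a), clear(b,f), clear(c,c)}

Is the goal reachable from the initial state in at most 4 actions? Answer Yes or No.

Yes

1. flip(c,a)  →  {clear(c,c), clear(f,f), holds(a), holds(b), near(a), near(b), on(b,a), on(c,a), on(f,a)}
2. flip(c,f)  →  {clear(c,c), clear(f,f), holds(a), holds(b), holds(f), near(a), near(b), on(b,a), on(c,a), on(c,f), on(f,a)}
3. grab(b,f)  →  {clear(b,f), clear(c,c), clear(f,f), holds(a), holds(b), near(a), near(b), on(b,a), on(b,f), on(c,a), on(c,f), on(f,a)}
4. grab(a,a)  →  {clear(a,a), clear(b,f), clear(c,c), clear(f,f), holds(b), near(a), near(b), on(a,a), on(b,a), on(b,f), on(c,a), on(c,f), on(f,a)}
optimal plan length = 4; 4 ≤ 4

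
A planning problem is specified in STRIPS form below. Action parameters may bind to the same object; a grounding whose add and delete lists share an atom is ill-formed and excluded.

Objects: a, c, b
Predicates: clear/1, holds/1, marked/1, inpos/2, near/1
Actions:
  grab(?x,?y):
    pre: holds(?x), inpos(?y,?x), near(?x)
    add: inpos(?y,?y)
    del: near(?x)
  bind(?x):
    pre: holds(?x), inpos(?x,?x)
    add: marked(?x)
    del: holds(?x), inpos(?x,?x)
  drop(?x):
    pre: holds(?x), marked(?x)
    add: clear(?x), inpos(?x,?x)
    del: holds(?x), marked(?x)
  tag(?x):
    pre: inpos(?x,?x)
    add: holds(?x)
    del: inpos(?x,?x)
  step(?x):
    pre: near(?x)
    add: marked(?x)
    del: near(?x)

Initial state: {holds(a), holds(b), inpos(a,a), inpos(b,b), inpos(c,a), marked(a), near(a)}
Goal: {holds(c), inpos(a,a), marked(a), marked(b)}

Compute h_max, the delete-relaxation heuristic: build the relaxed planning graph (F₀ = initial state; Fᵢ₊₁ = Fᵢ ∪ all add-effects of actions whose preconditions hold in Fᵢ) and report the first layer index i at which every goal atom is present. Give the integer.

F0 = init (7 atoms)
F1 = F0 ∪ {clear(a), inpos(c,c), marked(b)}  (10 atoms)
F2 = F1 ∪ {clear(b), holds(c)}  (12 atoms)
goal ⊆ F2  ⇒  h_max = 2

2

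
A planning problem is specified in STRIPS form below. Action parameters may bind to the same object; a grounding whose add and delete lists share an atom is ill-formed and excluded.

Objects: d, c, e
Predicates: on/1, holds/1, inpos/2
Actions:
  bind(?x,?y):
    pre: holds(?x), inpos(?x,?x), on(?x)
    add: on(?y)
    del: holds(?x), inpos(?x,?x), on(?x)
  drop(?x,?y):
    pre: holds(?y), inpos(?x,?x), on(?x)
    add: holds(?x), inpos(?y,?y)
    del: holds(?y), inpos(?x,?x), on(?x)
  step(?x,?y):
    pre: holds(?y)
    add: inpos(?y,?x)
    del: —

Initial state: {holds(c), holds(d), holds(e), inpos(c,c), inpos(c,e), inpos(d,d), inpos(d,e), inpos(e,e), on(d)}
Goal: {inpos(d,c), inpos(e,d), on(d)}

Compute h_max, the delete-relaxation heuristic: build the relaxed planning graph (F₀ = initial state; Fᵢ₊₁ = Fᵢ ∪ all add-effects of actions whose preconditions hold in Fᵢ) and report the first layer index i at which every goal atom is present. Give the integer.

1

F0 = init (9 atoms)
F1 = F0 ∪ {inpos(c,d), inpos(d,c), inpos(e,c), inpos(e,d), on(c), on(e)}  (15 atoms)
goal ⊆ F1  ⇒  h_max = 1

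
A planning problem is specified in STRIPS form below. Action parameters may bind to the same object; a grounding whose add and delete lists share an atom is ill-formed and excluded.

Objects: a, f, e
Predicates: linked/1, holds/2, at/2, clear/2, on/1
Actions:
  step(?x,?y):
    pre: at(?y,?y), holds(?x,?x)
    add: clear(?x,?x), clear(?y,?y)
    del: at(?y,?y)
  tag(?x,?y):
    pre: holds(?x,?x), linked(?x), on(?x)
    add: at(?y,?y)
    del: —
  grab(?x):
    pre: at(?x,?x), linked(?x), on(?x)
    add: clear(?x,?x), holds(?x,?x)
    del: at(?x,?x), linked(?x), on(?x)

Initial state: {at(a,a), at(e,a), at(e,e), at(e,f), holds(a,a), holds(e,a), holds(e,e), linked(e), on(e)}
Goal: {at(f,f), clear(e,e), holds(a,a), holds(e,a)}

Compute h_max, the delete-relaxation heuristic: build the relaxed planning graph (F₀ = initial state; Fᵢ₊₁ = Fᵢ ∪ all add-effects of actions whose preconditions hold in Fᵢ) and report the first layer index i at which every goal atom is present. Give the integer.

F0 = init (9 atoms)
F1 = F0 ∪ {at(f,f), clear(a,a), clear(e,e)}  (12 atoms)
goal ⊆ F1  ⇒  h_max = 1

1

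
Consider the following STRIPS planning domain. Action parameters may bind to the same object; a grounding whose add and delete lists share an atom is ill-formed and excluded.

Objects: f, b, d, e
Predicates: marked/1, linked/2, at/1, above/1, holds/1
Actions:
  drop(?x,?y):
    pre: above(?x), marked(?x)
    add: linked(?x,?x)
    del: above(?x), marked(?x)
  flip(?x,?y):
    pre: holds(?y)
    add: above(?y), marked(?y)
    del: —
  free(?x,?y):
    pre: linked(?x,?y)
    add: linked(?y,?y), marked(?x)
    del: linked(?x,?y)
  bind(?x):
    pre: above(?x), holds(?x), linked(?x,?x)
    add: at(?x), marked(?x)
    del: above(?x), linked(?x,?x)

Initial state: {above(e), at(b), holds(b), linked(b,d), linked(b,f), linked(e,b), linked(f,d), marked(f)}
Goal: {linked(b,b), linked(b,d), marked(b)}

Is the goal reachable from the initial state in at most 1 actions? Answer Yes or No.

1. flip(f,b)  →  {above(b), above(e), at(b), holds(b), linked(b,d), linked(b,f), linked(e,b), linked(f,d), marked(b), marked(f)}
2. free(e,b)  →  {above(b), above(e), at(b), holds(b), linked(b,b), linked(b,d), linked(b,f), linked(f,d), marked(b), marked(e), marked(f)}
optimal plan length = 2; 2 > 1

No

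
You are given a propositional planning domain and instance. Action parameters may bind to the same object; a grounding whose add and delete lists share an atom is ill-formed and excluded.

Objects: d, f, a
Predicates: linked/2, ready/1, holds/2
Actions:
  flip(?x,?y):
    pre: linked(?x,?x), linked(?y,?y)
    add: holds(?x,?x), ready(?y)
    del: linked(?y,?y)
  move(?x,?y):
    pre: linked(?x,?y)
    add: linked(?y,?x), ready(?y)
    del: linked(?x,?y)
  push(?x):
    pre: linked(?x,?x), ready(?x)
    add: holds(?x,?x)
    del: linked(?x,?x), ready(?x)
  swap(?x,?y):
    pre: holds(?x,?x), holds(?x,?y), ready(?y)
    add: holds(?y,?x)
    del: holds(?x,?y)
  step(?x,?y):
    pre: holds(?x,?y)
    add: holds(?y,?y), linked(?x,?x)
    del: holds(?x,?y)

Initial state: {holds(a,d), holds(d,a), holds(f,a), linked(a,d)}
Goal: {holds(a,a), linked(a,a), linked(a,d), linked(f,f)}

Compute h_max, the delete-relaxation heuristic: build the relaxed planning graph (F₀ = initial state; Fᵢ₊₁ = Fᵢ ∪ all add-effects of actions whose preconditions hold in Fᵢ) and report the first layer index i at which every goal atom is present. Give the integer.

F0 = init (4 atoms)
F1 = F0 ∪ {holds(a,a), holds(d,d), linked(a,a), linked(d,a), linked(d,d), linked(f,f), ready(d)}  (11 atoms)
goal ⊆ F1  ⇒  h_max = 1

1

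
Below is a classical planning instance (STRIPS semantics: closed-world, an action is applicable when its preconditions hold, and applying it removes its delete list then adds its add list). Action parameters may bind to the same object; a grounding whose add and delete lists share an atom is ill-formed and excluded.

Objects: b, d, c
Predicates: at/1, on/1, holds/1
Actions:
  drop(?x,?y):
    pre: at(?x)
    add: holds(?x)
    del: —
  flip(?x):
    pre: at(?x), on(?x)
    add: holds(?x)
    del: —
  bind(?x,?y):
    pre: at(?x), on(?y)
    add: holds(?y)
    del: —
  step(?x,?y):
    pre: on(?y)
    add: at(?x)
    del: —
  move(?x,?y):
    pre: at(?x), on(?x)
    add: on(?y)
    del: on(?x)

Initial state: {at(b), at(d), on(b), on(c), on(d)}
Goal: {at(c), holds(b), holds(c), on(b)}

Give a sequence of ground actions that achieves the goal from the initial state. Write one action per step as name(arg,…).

1. drop(b,b)  →  {at(b), at(d), holds(b), on(b), on(c), on(d)}
2. bind(b,c)  →  {at(b), at(d), holds(b), holds(c), on(b), on(c), on(d)}
3. step(c,b)  →  {at(b), at(c), at(d), holds(b), holds(c), on(b), on(c), on(d)}

drop(b,b); bind(b,c); step(c,b)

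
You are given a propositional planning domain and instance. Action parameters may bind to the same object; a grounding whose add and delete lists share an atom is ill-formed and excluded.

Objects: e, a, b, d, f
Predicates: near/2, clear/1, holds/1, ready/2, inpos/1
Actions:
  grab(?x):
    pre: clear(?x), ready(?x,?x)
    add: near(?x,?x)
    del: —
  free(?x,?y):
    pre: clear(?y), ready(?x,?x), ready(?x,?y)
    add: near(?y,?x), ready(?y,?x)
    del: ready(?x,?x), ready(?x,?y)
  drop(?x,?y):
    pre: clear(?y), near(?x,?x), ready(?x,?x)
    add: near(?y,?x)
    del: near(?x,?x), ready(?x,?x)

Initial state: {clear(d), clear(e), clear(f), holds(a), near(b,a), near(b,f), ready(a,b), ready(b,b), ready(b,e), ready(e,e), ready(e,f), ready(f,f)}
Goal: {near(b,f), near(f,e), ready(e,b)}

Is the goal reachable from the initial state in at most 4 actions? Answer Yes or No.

Yes

1. free(e,f)  →  {clear(d), clear(e), clear(f), holds(a), near(b,a), near(b,f), near(f,e), ready(a,b), ready(b,b), ready(b,e), ready(f,e), ready(f,f)}
2. free(b,e)  →  {clear(d), clear(e), clear(f), holds(a), near(b,a), near(b,f), near(e,b), near(f,e), ready(a,b), ready(e,b), ready(f,e), ready(f,f)}
optimal plan length = 2; 2 ≤ 4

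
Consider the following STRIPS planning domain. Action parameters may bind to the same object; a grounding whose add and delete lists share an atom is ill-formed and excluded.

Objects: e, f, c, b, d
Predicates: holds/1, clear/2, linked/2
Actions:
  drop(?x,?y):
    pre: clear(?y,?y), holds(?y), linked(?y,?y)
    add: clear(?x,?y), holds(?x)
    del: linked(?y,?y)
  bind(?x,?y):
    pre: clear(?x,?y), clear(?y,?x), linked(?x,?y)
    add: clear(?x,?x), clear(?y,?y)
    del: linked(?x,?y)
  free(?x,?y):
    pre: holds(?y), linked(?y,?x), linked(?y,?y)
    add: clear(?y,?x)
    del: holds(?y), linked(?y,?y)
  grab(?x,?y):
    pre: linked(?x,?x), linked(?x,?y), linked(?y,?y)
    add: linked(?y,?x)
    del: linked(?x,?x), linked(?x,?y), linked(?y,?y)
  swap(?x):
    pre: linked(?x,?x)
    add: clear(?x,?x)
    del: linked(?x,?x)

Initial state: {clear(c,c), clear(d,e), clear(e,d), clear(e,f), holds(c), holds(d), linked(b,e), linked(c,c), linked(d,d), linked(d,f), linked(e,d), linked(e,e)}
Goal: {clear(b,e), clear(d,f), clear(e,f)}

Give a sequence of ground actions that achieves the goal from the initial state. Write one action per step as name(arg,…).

drop(e,c); bind(e,d); drop(b,e); free(f,d)

1. drop(e,c)  →  {clear(c,c), clear(d,e), clear(e,c), clear(e,d), clear(e,f), holds(c), holds(d), holds(e), linked(b,e), linked(d,d), linked(d,f), linked(e,d), linked(e,e)}
2. bind(e,d)  →  {clear(c,c), clear(d,d), clear(d,e), clear(e,c), clear(e,d), clear(e,e), clear(e,f), holds(c), holds(d), holds(e), linked(b,e), linked(d,d), linked(d,f), linked(e,e)}
3. drop(b,e)  →  {clear(b,e), clear(c,c), clear(d,d), clear(d,e), clear(e,c), clear(e,d), clear(e,e), clear(e,f), holds(b), holds(c), holds(d), holds(e), linked(b,e), linked(d,d), linked(d,f)}
4. free(f,d)  →  {clear(b,e), clear(c,c), clear(d,d), clear(d,e), clear(d,f), clear(e,c), clear(e,d), clear(e,e), clear(e,f), holds(b), holds(c), holds(e), linked(b,e), linked(d,f)}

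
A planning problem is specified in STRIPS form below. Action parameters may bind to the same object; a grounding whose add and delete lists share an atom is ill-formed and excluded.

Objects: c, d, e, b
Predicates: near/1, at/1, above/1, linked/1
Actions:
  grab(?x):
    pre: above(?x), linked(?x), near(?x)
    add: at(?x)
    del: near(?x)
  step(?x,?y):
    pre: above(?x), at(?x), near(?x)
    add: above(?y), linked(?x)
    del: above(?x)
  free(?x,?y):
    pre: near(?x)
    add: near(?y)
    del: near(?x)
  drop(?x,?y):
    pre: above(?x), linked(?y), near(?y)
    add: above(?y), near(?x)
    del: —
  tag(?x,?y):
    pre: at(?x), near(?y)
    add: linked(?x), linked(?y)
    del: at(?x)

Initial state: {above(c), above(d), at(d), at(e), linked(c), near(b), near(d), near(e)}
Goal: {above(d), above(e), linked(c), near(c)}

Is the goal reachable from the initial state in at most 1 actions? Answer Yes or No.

1. step(d,e)  →  {above(c), above(e), at(d), at(e), linked(c), linked(d), near(b), near(d), near(e)}
2. drop(c,d)  →  {above(c), above(d), above(e), at(d), at(e), linked(c), linked(d), near(b), near(c), near(d), near(e)}
optimal plan length = 2; 2 > 1

No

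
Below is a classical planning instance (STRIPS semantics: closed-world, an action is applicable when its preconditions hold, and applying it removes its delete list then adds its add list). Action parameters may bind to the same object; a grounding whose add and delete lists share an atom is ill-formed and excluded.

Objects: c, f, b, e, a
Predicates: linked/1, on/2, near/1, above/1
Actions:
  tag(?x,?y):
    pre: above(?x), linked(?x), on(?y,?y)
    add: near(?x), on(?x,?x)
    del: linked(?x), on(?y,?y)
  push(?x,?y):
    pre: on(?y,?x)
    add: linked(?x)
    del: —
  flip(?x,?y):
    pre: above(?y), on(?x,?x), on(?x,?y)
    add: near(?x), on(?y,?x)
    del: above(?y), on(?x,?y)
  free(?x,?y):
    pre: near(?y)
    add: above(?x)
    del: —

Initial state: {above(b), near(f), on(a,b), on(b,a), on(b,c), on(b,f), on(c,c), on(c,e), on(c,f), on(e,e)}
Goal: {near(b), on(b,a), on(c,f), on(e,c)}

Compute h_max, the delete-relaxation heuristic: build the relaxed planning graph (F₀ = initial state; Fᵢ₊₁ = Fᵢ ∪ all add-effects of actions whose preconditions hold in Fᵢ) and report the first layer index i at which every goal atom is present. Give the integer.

2

F0 = init (10 atoms)
F1 = F0 ∪ {above(a), above(c), above(e), above(f), linked(a), linked(b), linked(c), linked(e), linked(f)}  (19 atoms)
F2 = F1 ∪ {near(a), near(b), near(c), near(e), on(a,a), on(b,b), on(e,c), on(f,c), on(f,f)}  (28 atoms)
goal ⊆ F2  ⇒  h_max = 2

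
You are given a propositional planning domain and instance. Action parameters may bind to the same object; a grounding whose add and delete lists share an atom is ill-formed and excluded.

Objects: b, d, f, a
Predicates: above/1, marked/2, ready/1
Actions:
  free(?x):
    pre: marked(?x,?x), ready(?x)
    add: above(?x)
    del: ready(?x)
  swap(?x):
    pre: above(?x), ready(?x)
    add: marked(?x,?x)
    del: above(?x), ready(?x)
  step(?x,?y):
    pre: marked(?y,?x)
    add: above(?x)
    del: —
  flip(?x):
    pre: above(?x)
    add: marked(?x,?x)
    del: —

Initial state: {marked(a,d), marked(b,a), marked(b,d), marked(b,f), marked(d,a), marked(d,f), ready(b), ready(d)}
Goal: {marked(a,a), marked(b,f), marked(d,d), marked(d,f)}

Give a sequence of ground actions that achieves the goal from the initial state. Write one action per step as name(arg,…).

step(d,b); swap(d); step(a,b); flip(a)

1. step(d,b)  →  {above(d), marked(a,d), marked(b,a), marked(b,d), marked(b,f), marked(d,a), marked(d,f), ready(b), ready(d)}
2. swap(d)  →  {marked(a,d), marked(b,a), marked(b,d), marked(b,f), marked(d,a), marked(d,d), marked(d,f), ready(b)}
3. step(a,b)  →  {above(a), marked(a,d), marked(b,a), marked(b,d), marked(b,f), marked(d,a), marked(d,d), marked(d,f), ready(b)}
4. flip(a)  →  {above(a), marked(a,a), marked(a,d), marked(b,a), marked(b,d), marked(b,f), marked(d,a), marked(d,d), marked(d,f), ready(b)}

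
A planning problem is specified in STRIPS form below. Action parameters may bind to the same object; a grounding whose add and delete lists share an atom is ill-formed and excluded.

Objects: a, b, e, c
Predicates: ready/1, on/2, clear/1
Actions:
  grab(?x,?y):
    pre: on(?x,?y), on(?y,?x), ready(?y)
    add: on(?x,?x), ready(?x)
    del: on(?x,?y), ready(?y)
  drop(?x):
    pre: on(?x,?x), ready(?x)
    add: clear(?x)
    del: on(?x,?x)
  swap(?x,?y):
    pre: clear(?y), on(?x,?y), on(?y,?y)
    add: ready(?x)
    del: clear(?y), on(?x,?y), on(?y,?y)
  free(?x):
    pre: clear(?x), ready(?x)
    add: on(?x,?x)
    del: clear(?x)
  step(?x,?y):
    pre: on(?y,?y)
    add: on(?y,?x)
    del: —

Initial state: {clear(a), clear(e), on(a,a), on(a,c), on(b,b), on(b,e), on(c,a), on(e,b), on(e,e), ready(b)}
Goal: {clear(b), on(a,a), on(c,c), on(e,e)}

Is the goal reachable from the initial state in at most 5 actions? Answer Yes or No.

Yes

1. drop(b)  →  {clear(a), clear(b), clear(e), on(a,a), on(a,c), on(b,e), on(c,a), on(e,b), on(e,e), ready(b)}
2. swap(a,a)  →  {clear(b), clear(e), on(a,c), on(b,e), on(c,a), on(e,b), on(e,e), ready(a), ready(b)}
3. grab(c,a)  →  {clear(b), clear(e), on(a,c), on(b,e), on(c,c), on(e,b), on(e,e), ready(b), ready(c)}
4. step(a,c)  →  {clear(b), clear(e), on(a,c), on(b,e), on(c,a), on(c,c), on(e,b), on(e,e), ready(b), ready(c)}
5. grab(a,c)  →  {clear(b), clear(e), on(a,a), on(b,e), on(c,a), on(c,c), on(e,b), on(e,e), ready(a), ready(b)}
optimal plan length = 5; 5 ≤ 5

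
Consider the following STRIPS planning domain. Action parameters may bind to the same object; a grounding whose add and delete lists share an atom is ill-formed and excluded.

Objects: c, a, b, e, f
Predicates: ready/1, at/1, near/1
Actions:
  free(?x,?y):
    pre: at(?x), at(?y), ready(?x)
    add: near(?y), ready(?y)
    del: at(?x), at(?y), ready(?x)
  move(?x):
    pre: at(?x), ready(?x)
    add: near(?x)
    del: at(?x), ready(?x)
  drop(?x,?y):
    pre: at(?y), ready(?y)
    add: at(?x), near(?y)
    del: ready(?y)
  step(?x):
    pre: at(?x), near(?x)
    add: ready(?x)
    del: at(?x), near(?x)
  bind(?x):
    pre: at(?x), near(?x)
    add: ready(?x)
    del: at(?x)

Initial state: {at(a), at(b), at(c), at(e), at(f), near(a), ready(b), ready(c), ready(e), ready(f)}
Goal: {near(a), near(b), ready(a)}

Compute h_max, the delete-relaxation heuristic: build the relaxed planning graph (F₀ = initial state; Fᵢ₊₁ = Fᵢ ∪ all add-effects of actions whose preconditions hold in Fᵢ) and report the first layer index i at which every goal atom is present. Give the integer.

F0 = init (10 atoms)
F1 = F0 ∪ {near(b), near(c), near(e), near(f), ready(a)}  (15 atoms)
goal ⊆ F1  ⇒  h_max = 1

1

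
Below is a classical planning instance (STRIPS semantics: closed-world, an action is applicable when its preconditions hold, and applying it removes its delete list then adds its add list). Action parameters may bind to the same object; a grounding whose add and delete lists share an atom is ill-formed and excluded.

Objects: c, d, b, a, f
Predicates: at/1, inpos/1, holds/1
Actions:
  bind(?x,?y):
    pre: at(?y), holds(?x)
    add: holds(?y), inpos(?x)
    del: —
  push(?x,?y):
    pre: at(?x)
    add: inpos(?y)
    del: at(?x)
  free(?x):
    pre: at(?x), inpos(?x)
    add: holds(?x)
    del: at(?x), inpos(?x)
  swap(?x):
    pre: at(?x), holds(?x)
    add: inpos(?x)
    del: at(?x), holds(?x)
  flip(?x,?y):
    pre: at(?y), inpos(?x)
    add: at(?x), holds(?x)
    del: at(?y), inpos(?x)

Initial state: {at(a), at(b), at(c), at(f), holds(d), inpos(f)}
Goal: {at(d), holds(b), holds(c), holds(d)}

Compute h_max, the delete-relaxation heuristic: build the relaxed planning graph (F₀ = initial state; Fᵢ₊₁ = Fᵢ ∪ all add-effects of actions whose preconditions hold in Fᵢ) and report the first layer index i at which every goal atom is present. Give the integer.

2

F0 = init (6 atoms)
F1 = F0 ∪ {holds(a), holds(b), holds(c), holds(f), inpos(a), inpos(b), inpos(c), inpos(d)}  (14 atoms)
F2 = F1 ∪ {at(d)}  (15 atoms)
goal ⊆ F2  ⇒  h_max = 2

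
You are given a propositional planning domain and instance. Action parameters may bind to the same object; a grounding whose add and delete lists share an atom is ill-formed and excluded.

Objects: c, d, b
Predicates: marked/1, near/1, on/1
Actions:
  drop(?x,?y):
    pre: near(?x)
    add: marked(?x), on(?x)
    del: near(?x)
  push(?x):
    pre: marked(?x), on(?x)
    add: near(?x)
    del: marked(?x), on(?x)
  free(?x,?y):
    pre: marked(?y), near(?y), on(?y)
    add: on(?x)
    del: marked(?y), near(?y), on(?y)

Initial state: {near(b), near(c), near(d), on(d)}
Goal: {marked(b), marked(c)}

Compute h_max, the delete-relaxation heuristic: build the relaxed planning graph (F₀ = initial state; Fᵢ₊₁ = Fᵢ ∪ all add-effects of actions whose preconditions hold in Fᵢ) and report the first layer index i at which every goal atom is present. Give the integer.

1

F0 = init (4 atoms)
F1 = F0 ∪ {marked(b), marked(c), marked(d), on(b), on(c)}  (9 atoms)
goal ⊆ F1  ⇒  h_max = 1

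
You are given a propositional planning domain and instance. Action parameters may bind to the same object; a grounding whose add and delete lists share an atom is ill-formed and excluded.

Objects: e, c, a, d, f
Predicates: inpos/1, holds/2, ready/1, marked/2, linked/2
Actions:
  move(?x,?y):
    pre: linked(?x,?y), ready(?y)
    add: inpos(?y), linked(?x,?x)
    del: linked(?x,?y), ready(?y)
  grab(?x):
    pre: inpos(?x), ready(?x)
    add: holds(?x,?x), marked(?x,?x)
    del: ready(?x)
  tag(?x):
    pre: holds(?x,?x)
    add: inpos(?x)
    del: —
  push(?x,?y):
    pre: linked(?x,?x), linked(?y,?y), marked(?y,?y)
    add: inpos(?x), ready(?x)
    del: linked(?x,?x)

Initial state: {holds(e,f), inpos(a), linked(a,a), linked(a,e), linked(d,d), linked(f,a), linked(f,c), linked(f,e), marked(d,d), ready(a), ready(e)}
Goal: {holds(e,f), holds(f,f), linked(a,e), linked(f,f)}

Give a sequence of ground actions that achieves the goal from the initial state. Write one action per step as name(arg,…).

move(f,e); push(f,d); move(f,a); grab(f)

1. move(f,e)  →  {holds(e,f), inpos(a), inpos(e), linked(a,a), linked(a,e), linked(d,d), linked(f,a), linked(f,c), linked(f,f), marked(d,d), ready(a)}
2. push(f,d)  →  {holds(e,f), inpos(a), inpos(e), inpos(f), linked(a,a), linked(a,e), linked(d,d), linked(f,a), linked(f,c), marked(d,d), ready(a), ready(f)}
3. move(f,a)  →  {holds(e,f), inpos(a), inpos(e), inpos(f), linked(a,a), linked(a,e), linked(d,d), linked(f,c), linked(f,f), marked(d,d), ready(f)}
4. grab(f)  →  {holds(e,f), holds(f,f), inpos(a), inpos(e), inpos(f), linked(a,a), linked(a,e), linked(d,d), linked(f,c), linked(f,f), marked(d,d), marked(f,f)}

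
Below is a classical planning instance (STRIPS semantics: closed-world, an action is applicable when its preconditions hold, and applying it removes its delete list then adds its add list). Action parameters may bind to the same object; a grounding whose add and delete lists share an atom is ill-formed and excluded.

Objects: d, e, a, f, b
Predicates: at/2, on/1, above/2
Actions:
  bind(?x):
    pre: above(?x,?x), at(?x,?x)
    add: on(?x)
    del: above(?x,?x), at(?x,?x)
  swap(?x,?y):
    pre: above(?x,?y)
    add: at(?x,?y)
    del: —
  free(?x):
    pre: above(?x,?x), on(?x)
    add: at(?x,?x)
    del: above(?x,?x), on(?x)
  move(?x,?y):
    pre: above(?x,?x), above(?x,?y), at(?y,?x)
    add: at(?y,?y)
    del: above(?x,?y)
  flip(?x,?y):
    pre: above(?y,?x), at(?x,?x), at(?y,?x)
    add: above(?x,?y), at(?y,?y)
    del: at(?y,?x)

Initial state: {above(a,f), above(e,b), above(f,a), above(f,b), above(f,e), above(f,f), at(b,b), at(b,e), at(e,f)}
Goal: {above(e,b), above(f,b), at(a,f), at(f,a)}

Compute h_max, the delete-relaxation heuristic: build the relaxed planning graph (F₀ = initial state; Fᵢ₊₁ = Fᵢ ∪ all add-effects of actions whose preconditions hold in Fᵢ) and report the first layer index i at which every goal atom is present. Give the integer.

F0 = init (9 atoms)
F1 = F0 ∪ {at(a,f), at(e,b), at(e,e), at(f,a), at(f,b), at(f,e), at(f,f)}  (16 atoms)
goal ⊆ F1  ⇒  h_max = 1

1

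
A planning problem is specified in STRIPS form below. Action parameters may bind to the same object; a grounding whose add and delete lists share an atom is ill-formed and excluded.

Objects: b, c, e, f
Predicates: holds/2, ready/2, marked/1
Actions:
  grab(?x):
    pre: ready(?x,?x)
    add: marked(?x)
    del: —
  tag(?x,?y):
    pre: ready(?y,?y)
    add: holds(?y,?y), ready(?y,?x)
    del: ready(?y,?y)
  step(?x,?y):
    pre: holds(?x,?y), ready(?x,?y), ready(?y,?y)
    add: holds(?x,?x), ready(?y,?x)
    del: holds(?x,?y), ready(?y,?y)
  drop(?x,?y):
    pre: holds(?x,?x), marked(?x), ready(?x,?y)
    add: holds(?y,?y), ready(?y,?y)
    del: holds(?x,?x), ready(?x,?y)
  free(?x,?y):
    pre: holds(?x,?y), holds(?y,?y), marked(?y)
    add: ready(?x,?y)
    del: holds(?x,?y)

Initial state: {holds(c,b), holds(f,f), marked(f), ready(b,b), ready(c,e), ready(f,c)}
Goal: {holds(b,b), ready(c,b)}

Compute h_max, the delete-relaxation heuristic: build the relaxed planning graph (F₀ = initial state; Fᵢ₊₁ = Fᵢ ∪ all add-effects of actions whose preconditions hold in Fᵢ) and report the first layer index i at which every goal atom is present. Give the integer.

F0 = init (6 atoms)
F1 = F0 ∪ {holds(b,b), holds(c,c), marked(b), ready(b,c), ready(b,e), ready(b,f), ready(c,c), ready(f,f)}  (14 atoms)
F2 = F1 ∪ {holds(e,e), marked(c), ready(c,b), ready(c,f), ready(e,e), ready(f,b), ready(f,e)}  (21 atoms)
goal ⊆ F2  ⇒  h_max = 2

2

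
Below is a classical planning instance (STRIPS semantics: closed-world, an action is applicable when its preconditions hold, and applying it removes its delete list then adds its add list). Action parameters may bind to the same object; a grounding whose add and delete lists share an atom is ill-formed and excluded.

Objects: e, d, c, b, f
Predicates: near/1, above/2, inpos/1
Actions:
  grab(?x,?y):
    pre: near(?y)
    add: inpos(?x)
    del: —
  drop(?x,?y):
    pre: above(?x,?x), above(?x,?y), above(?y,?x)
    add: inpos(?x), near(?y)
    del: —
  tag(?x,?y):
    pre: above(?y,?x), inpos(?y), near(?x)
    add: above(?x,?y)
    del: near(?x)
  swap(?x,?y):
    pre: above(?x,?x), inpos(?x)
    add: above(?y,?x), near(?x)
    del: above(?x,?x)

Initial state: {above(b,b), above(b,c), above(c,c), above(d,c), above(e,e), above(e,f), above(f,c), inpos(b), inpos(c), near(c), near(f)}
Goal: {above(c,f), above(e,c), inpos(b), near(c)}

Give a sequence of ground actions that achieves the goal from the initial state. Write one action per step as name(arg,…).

grab(f,c); tag(c,f); swap(c,e)

1. grab(f,c)  →  {above(b,b), above(b,c), above(c,c), above(d,c), above(e,e), above(e,f), above(f,c), inpos(b), inpos(c), inpos(f), near(c), near(f)}
2. tag(c,f)  →  {above(b,b), above(b,c), above(c,c), above(c,f), above(d,c), above(e,e), above(e,f), above(f,c), inpos(b), inpos(c), inpos(f), near(f)}
3. swap(c,e)  →  {above(b,b), above(b,c), above(c,f), above(d,c), above(e,c), above(e,e), above(e,f), above(f,c), inpos(b), inpos(c), inpos(f), near(c), near(f)}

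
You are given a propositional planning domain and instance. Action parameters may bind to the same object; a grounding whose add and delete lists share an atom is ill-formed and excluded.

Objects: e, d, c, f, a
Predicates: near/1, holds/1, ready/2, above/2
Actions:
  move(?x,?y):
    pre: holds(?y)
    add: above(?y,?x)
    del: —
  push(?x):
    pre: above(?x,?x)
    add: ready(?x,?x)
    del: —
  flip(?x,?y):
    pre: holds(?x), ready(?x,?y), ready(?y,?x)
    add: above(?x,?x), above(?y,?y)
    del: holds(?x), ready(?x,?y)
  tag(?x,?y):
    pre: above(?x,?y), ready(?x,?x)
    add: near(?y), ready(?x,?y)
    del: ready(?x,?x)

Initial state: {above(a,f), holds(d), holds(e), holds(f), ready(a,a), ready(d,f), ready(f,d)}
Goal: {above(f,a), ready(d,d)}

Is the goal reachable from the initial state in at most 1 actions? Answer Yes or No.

No

1. move(d,d)  →  {above(a,f), above(d,d), holds(d), holds(e), holds(f), ready(a,a), ready(d,f), ready(f,d)}
2. move(a,f)  →  {above(a,f), above(d,d), above(f,a), holds(d), holds(e), holds(f), ready(a,a), ready(d,f), ready(f,d)}
3. push(d)  →  {above(a,f), above(d,d), above(f,a), holds(d), holds(e), holds(f), ready(a,a), ready(d,d), ready(d,f), ready(f,d)}
optimal plan length = 3; 3 > 1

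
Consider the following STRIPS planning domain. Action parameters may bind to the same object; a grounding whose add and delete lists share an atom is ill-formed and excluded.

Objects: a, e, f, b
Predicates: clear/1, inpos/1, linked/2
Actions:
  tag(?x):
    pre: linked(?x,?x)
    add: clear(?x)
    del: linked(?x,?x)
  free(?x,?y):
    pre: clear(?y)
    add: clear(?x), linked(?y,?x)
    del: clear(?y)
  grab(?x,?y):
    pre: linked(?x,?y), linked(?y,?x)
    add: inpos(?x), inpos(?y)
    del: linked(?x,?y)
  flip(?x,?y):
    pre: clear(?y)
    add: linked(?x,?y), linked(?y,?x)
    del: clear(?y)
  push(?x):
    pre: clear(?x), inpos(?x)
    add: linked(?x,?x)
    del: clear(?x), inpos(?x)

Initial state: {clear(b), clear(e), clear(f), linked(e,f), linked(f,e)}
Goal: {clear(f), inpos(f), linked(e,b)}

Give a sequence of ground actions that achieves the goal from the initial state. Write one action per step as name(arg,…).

1. free(b,e)  →  {clear(b), clear(f), linked(e,b), linked(e,f), linked(f,e)}
2. grab(e,f)  →  {clear(b), clear(f), inpos(e), inpos(f), linked(e,b), linked(f,e)}

free(b,e); grab(e,f)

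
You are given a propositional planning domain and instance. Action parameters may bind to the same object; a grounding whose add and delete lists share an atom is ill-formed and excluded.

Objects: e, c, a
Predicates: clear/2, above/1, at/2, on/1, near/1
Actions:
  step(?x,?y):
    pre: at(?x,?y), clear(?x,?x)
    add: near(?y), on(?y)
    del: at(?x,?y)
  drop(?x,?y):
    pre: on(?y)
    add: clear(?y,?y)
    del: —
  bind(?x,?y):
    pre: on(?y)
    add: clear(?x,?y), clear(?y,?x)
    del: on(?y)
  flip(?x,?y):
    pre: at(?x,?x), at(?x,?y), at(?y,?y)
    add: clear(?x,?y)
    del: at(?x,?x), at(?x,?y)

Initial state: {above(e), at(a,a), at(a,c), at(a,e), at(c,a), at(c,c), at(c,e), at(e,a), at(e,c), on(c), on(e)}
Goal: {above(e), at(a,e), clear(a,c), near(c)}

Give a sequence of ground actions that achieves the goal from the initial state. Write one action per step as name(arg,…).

drop(e,e); step(e,c); bind(a,c)

1. drop(e,e)  →  {above(e), at(a,a), at(a,c), at(a,e), at(c,a), at(c,c), at(c,e), at(e,a), at(e,c), clear(e,e), on(c), on(e)}
2. step(e,c)  →  {above(e), at(a,a), at(a,c), at(a,e), at(c,a), at(c,c), at(c,e), at(e,a), clear(e,e), near(c), on(c), on(e)}
3. bind(a,c)  →  {above(e), at(a,a), at(a,c), at(a,e), at(c,a), at(c,c), at(c,e), at(e,a), clear(a,c), clear(c,a), clear(e,e), near(c), on(e)}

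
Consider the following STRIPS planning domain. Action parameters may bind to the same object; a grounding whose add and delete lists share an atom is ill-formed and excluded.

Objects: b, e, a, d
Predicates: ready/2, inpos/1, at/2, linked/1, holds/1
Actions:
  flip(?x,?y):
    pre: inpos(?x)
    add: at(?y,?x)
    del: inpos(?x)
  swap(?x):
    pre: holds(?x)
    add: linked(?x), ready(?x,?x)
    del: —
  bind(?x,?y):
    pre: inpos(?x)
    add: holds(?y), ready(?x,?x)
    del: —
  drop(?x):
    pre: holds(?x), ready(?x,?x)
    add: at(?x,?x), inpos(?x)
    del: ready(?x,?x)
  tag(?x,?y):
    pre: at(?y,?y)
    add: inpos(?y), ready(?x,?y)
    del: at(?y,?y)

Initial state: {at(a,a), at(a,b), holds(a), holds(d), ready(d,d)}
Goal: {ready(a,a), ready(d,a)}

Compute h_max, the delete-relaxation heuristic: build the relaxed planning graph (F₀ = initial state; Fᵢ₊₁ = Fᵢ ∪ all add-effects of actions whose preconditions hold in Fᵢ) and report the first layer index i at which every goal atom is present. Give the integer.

1

F0 = init (5 atoms)
F1 = F0 ∪ {at(d,d), inpos(a), inpos(d), linked(a), linked(d), ready(a,a), ready(b,a), ready(d,a), ready(e,a)}  (14 atoms)
goal ⊆ F1  ⇒  h_max = 1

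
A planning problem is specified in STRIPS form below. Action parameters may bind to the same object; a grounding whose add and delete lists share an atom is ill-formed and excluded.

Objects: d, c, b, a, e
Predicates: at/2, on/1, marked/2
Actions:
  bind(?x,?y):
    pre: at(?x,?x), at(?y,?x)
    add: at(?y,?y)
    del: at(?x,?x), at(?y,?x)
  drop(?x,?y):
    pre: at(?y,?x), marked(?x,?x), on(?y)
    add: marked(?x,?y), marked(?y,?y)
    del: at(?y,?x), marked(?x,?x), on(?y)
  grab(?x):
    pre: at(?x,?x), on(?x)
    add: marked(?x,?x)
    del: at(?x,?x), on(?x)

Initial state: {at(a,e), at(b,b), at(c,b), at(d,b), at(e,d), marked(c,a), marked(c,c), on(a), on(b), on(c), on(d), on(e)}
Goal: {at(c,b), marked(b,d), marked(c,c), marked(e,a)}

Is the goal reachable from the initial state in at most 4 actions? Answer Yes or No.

Yes

1. grab(b)  →  {at(a,e), at(c,b), at(d,b), at(e,d), marked(b,b), marked(c,a), marked(c,c), on(a), on(c), on(d), on(e)}
2. drop(b,d)  →  {at(a,e), at(c,b), at(e,d), marked(b,d), marked(c,a), marked(c,c), marked(d,d), on(a), on(c), on(e)}
3. drop(d,e)  →  {at(a,e), at(c,b), marked(b,d), marked(c,a), marked(c,c), marked(d,e), marked(e,e), on(a), on(c)}
4. drop(e,a)  →  {at(c,b), marked(a,a), marked(b,d), marked(c,a), marked(c,c), marked(d,e), marked(e,a), on(c)}
optimal plan length = 4; 4 ≤ 4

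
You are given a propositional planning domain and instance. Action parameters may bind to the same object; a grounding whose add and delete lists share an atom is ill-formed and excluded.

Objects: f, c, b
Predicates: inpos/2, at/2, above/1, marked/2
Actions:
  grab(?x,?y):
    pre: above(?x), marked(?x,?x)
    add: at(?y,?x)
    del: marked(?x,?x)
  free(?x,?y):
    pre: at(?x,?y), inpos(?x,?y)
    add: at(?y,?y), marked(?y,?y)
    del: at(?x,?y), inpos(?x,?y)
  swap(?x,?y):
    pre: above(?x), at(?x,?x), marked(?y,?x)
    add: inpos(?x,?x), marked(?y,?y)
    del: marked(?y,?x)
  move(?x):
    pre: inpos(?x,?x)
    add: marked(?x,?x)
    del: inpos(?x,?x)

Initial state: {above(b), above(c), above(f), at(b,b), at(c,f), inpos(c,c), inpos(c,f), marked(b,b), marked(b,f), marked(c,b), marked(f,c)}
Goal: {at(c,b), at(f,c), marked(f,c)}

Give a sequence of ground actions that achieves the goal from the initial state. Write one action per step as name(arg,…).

1. grab(b,c)  →  {above(b), above(c), above(f), at(b,b), at(c,b), at(c,f), inpos(c,c), inpos(c,f), marked(b,f), marked(c,b), marked(f,c)}
2. swap(b,c)  →  {above(b), above(c), above(f), at(b,b), at(c,b), at(c,f), inpos(b,b), inpos(c,c), inpos(c,f), marked(b,f), marked(c,c), marked(f,c)}
3. grab(c,f)  →  {above(b), above(c), above(f), at(b,b), at(c,b), at(c,f), at(f,c), inpos(b,b), inpos(c,c), inpos(c,f), marked(b,f), marked(f,c)}

grab(b,c); swap(b,c); grab(c,f)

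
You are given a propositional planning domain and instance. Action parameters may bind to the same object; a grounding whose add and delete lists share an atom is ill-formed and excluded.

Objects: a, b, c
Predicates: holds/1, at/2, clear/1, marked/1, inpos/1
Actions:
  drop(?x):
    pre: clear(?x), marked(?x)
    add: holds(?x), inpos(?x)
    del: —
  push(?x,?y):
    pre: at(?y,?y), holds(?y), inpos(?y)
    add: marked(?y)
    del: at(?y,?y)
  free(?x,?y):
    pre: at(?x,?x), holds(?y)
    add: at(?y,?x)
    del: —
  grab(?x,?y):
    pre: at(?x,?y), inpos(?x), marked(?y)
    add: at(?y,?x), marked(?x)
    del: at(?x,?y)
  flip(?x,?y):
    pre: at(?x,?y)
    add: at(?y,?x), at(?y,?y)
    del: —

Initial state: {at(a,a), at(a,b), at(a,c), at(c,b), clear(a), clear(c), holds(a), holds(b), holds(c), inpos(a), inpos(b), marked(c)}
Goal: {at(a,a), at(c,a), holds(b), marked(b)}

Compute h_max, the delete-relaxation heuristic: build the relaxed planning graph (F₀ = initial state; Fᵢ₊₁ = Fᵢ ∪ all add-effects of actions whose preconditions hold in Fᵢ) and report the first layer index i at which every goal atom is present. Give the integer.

F0 = init (12 atoms)
F1 = F0 ∪ {at(b,a), at(b,b), at(b,c), at(c,a), at(c,c), inpos(c), marked(a)}  (19 atoms)
F2 = F1 ∪ {marked(b)}  (20 atoms)
goal ⊆ F2  ⇒  h_max = 2

2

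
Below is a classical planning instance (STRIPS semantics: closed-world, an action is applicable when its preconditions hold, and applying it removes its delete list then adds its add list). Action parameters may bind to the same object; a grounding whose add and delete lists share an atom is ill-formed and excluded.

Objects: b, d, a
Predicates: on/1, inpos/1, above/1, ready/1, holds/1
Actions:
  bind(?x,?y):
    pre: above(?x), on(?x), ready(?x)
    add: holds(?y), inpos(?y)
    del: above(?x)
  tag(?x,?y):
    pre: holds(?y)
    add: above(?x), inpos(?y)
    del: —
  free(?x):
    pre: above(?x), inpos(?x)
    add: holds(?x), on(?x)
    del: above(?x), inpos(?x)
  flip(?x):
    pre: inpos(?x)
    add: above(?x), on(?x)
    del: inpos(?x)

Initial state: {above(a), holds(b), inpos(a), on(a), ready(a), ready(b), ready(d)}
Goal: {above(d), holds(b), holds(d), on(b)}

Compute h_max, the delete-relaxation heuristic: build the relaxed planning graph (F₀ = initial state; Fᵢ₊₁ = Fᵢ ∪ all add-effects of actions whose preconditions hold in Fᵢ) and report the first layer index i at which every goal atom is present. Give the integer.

2

F0 = init (7 atoms)
F1 = F0 ∪ {above(b), above(d), holds(a), holds(d), inpos(b), inpos(d)}  (13 atoms)
F2 = F1 ∪ {on(b), on(d)}  (15 atoms)
goal ⊆ F2  ⇒  h_max = 2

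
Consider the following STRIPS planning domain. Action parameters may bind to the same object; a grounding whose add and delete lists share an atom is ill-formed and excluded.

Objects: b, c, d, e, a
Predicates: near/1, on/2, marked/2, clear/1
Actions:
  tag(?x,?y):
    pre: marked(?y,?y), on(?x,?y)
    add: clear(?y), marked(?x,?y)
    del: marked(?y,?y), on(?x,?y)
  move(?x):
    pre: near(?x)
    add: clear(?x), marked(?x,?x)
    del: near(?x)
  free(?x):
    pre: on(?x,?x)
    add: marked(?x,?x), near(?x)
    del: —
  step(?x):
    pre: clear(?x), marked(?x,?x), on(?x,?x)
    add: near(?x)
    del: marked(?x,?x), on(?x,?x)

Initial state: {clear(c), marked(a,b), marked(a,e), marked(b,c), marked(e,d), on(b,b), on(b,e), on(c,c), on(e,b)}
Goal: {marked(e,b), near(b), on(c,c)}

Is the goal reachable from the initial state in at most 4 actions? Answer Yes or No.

1. free(b)  →  {clear(c), marked(a,b), marked(a,e), marked(b,b), marked(b,c), marked(e,d), near(b), on(b,b), on(b,e), on(c,c), on(e,b)}
2. tag(e,b)  →  {clear(b), clear(c), marked(a,b), marked(a,e), marked(b,c), marked(e,b), marked(e,d), near(b), on(b,b), on(b,e), on(c,c)}
optimal plan length = 2; 2 ≤ 4

Yes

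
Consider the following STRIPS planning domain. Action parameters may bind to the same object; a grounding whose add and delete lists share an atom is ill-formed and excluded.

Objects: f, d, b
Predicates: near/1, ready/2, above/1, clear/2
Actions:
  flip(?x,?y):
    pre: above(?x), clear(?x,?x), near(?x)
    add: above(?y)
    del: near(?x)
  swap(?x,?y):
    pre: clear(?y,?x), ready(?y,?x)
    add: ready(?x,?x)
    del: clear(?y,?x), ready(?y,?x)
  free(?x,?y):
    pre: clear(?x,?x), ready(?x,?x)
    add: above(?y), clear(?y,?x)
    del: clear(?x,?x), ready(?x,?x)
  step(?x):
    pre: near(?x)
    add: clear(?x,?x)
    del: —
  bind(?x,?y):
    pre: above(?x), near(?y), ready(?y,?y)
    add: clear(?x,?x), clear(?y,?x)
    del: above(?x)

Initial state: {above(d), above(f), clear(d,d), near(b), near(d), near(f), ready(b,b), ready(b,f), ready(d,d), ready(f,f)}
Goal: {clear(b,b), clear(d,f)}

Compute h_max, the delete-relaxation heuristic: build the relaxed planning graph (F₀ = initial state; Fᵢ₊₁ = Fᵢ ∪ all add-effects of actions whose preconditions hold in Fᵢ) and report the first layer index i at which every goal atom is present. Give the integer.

1

F0 = init (10 atoms)
F1 = F0 ∪ {above(b), clear(b,b), clear(b,d), clear(b,f), clear(d,f), clear(f,d), clear(f,f)}  (17 atoms)
goal ⊆ F1  ⇒  h_max = 1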